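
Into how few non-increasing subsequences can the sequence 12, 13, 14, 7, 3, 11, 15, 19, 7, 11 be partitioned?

5

Place each on the leftmost legal pile:
12 → new pile 1 (tops now [12])
13 → new pile 2 (tops now [12, 13])
14 → new pile 3 (tops now [12, 13, 14])
7 → pile 1 (tops now [7, 13, 14])
3 → pile 1 (tops now [3, 13, 14])
11 → pile 2 (tops now [3, 11, 14])
15 → new pile 4 (tops now [3, 11, 14, 15])
19 → new pile 5 (tops now [3, 11, 14, 15, 19])
7 → pile 2 (tops now [3, 7, 14, 15, 19])
11 → pile 3 (tops now [3, 7, 11, 15, 19])
Five piles.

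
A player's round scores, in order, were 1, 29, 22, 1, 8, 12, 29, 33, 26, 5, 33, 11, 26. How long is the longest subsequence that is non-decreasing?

7

Track the smallest tail for each achievable length (allowing ties):
1 → extends → [1]
29 → extends → [1, 29]
22 → replaces 29 → [1, 22]
1 → replaces 22 → [1, 1]
8 → extends → [1, 1, 8]
12 → extends → [1, 1, 8, 12]
29 → extends → [1, 1, 8, 12, 29]
33 → extends → [1, 1, 8, 12, 29, 33]
26 → replaces 29 → [1, 1, 8, 12, 26, 33]
5 → replaces 8 → [1, 1, 5, 12, 26, 33]
33 → extends → [1, 1, 5, 12, 26, 33, 33]
11 → replaces 12 → [1, 1, 5, 11, 26, 33, 33]
26 → replaces 33 → [1, 1, 5, 11, 26, 26, 33]
Seven tails, so the longest non-decreasing subsequence has length 7 (e.g. 1, 1, 8, 12, 29, 33, 33).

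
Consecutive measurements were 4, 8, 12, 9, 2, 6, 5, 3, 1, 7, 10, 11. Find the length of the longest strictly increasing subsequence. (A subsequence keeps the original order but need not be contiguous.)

5

Track the smallest tail for each achievable length (strict):
4 → extends → [4]
8 → extends → [4, 8]
12 → extends → [4, 8, 12]
9 → replaces 12 → [4, 8, 9]
2 → replaces 4 → [2, 8, 9]
6 → replaces 8 → [2, 6, 9]
5 → replaces 6 → [2, 5, 9]
3 → replaces 5 → [2, 3, 9]
1 → replaces 2 → [1, 3, 9]
7 → replaces 9 → [1, 3, 7]
10 → extends → [1, 3, 7, 10]
11 → extends → [1, 3, 7, 10, 11]
Five tails, so the longest strictly increasing subsequence has length 5 (e.g. 4, 8, 9, 10, 11).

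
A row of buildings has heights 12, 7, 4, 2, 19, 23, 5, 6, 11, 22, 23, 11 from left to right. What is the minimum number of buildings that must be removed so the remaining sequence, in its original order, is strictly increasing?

6

Fewest deletions = n − (longest strictly increasing subsequence).
i:      1  2  3  4  5  6  7  8  9 10 11 12
a[i]:  12  7  4  2 19 23  5  6 11 22 23 11
dp:     1  1  1  1  2  3  2  3  4  5  6  4
max dp = 6, so deletions = 12 − 6 = 6.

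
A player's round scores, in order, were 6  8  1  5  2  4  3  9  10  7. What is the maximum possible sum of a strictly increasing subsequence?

Let S[i] be the best sum of a strictly increasing subsequence ending at i:
i:      1  2  3  4  5  6  7  8  9 10
a[i]:   6  8  1  5  2  4  3  9 10  7
S:      6 14  1  6  3  7  6 23 33 14
Maximum is 33 (e.g. 6 + 8 + 9 + 10).

33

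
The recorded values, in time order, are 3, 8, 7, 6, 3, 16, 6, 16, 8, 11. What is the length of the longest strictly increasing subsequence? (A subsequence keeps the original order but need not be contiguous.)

Let dp[i] be the length of the longest such subsequence ending at index i:
i:      1  2  3  4  5  6  7  8  9 10
a[i]:   3  8  7  6  3 16  6 16  8 11
dp:     1  2  2  2  1  3  2  3  3  4
Maximum dp value is 4.

4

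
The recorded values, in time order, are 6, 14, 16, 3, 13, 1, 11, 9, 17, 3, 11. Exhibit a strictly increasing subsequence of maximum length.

6, 14, 16, 17

Patience tails give the LIS length; then backtrack through the dp parents:
6 → extends → [6]
14 → extends → [6, 14]
16 → extends → [6, 14, 16]
3 → replaces 6 → [3, 14, 16]
13 → replaces 14 → [3, 13, 16]
1 → replaces 3 → [1, 13, 16]
11 → replaces 13 → [1, 11, 16]
9 → replaces 11 → [1, 9, 16]
17 → extends → [1, 9, 16, 17]
3 → replaces 9 → [1, 3, 16, 17]
11 → replaces 16 → [1, 3, 11, 17]
Length 4; one witness is 6, 14, 16, 17.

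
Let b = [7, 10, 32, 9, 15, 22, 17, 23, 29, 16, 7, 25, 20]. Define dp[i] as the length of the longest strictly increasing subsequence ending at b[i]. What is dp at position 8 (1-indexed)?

5

dp[i] = 1 + max{dp[j] : j<i, b[j]<b[i]} (or 1 if no such j):
i:      1  2  3  4  5  6  7  8  9 10 11 12 13
b[i]:   7 10 32  9 15 22 17 23 29 16  7 25 20
dp:     1  2  3  2  3  4  4  5  6  4  1  6  5
At index 8 the value is 5.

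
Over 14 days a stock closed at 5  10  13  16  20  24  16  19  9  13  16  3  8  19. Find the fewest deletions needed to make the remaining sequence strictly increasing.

Fewest deletions = n − (longest strictly increasing subsequence).
Patience tails:
5 → extends → [5]
10 → extends → [5, 10]
13 → extends → [5, 10, 13]
16 → extends → [5, 10, 13, 16]
20 → extends → [5, 10, 13, 16, 20]
24 → extends → [5, 10, 13, 16, 20, 24]
16 → already a tail → [5, 10, 13, 16, 20, 24]
19 → replaces 20 → [5, 10, 13, 16, 19, 24]
9 → replaces 10 → [5, 9, 13, 16, 19, 24]
13 → already a tail → [5, 9, 13, 16, 19, 24]
16 → already a tail → [5, 9, 13, 16, 19, 24]
3 → replaces 5 → [3, 9, 13, 16, 19, 24]
8 → replaces 9 → [3, 8, 13, 16, 19, 24]
19 → already a tail → [3, 8, 13, 16, 19, 24]
Longest strictly increasing subsequence has length 6, so deletions = 14 − 6 = 8.

8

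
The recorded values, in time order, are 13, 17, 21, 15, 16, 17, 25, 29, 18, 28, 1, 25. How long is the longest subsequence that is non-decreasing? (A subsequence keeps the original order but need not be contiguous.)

Let dp[i] be the length of the longest such subsequence ending at index i:
i:      1  2  3  4  5  6  7  8  9 10 11 12
a[i]:  13 17 21 15 16 17 25 29 18 28  1 25
dp:     1  2  3  2  3  4  5  6  5  6  1  6
Maximum dp value is 6.

6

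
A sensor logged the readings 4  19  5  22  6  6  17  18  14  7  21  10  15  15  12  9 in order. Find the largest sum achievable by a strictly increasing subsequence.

71

Let S[i] be the best sum of a strictly increasing subsequence ending at i:
i:      1  2  3  4  5  6  7  8  9 10 11 12 13 14 15 16
a[i]:   4 19  5 22  6  6 17 18 14  7 21 10 15 15 12  9
S:      4 23  9 45 15 15 32 50 29 22 71 32 47 47 44 31
Maximum is 71 (e.g. 4 + 5 + 6 + 17 + 18 + 21).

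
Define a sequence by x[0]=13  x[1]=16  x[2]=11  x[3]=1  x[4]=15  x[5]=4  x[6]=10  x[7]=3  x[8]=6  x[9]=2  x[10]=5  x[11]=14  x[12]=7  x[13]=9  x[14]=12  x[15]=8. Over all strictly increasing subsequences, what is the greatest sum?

39

Let S[i] be the best sum of a strictly increasing subsequence ending at i:
i:      0  1  2  3  4  5  6  7  8  9 10 11 12 13 14 15
x[i]:  13 16 11  1 15  4 10  3  6  2  5 14  7  9 12  8
S:     13 29 11  1 28  5 15  4 11  3 10 29 18 27 39 26
Maximum is 39 (e.g. 1 + 4 + 6 + 7 + 9 + 12).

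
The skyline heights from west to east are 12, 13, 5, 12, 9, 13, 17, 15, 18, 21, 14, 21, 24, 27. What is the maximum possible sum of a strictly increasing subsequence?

Let S[i] be the best sum of a strictly increasing subsequence ending at i:
i:       1   2   3   4   5   6   7   8   9  10  11  12  13  14
a[i]:   12  13   5  12   9  13  17  15  18  21  14  21  24  27
S:      12  25   5  17  14  30  47  45  65  86  44  86 110 137
Maximum is 137 (e.g. 5 + 12 + 13 + 17 + 18 + 21 + 24 + 27).

137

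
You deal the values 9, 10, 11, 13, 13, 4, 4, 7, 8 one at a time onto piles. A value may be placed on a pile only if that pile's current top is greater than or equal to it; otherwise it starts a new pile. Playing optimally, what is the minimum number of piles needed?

4

The minimum number of non-increasing subsequences covering a sequence equals the length of its longest strictly increasing subsequence.
LIS length is 4 (e.g. 9, 10, 11, 13), so 4 piles are needed.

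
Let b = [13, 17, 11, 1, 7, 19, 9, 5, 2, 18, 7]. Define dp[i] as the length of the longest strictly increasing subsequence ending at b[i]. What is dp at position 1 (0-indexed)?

2

dp[i] = 1 + max{dp[j] : j<i, b[j]<b[i]} (or 1 if no such j):
i:      0  1  2  3  4  5  6  7  8  9 10
b[i]:  13 17 11  1  7 19  9  5  2 18  7
dp:     1  2  1  1  2  3  3  2  2  4  3
At index 1 the value is 2.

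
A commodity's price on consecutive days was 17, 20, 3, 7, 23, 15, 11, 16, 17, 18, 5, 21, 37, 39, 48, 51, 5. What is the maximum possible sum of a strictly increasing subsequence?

272

Let S[i] be the best sum of a strictly increasing subsequence ending at i:
i:       1   2   3   4   5   6   7   8   9  10  11  12  13  14  15  16  17
a[i]:   17  20   3   7  23  15  11  16  17  18   5  21  37  39  48  51   5
S:      17  37   3  10  60  25  21  41  58  76   8  97 134 173 221 272   8
Maximum is 272 (e.g. 3 + 7 + 15 + 16 + 17 + 18 + 21 + 37 + 39 + 48 + 51).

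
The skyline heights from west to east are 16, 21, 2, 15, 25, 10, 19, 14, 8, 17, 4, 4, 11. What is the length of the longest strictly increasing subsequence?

Track the smallest tail for each achievable length (strict):
16 → extends → [16]
21 → extends → [16, 21]
2 → replaces 16 → [2, 21]
15 → replaces 21 → [2, 15]
25 → extends → [2, 15, 25]
10 → replaces 15 → [2, 10, 25]
19 → replaces 25 → [2, 10, 19]
14 → replaces 19 → [2, 10, 14]
8 → replaces 10 → [2, 8, 14]
17 → extends → [2, 8, 14, 17]
4 → replaces 8 → [2, 4, 14, 17]
4 → already a tail → [2, 4, 14, 17]
11 → replaces 14 → [2, 4, 11, 17]
Four tails, so the longest strictly increasing subsequence has length 4 (e.g. 2, 10, 14, 17).

4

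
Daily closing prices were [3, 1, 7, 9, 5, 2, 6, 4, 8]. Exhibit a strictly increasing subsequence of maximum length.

Patience tails give the LIS length; then backtrack through the dp parents:
3 → extends → [3]
1 → replaces 3 → [1]
7 → extends → [1, 7]
9 → extends → [1, 7, 9]
5 → replaces 7 → [1, 5, 9]
2 → replaces 5 → [1, 2, 9]
6 → replaces 9 → [1, 2, 6]
4 → replaces 6 → [1, 2, 4]
8 → extends → [1, 2, 4, 8]
Length 4; one witness is 3, 5, 6, 8.

3, 5, 6, 8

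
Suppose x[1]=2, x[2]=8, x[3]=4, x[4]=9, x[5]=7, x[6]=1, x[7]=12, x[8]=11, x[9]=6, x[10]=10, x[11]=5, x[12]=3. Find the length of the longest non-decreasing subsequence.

Let dp[i] be the length of the longest such subsequence ending at index i:
i:      1  2  3  4  5  6  7  8  9 10 11 12
x[i]:   2  8  4  9  7  1 12 11  6 10  5  3
dp:     1  2  2  3  3  1  4  4  3  4  3  2
Maximum dp value is 4.

4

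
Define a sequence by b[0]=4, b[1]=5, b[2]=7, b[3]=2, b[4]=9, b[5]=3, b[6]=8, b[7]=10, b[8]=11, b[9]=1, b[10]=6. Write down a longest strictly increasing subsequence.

Patience tails give the LIS length; then backtrack through the dp parents:
4 → extends → [4]
5 → extends → [4, 5]
7 → extends → [4, 5, 7]
2 → replaces 4 → [2, 5, 7]
9 → extends → [2, 5, 7, 9]
3 → replaces 5 → [2, 3, 7, 9]
8 → replaces 9 → [2, 3, 7, 8]
10 → extends → [2, 3, 7, 8, 10]
11 → extends → [2, 3, 7, 8, 10, 11]
1 → replaces 2 → [1, 3, 7, 8, 10, 11]
6 → replaces 7 → [1, 3, 6, 8, 10, 11]
Length 6; one witness is 4, 5, 7, 9, 10, 11.

4, 5, 7, 9, 10, 11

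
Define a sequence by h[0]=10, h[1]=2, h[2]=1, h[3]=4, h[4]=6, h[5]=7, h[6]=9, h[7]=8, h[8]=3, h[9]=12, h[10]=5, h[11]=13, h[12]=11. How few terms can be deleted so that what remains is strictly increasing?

6

Fewest deletions = n − (longest strictly increasing subsequence).
i:      0  1  2  3  4  5  6  7  8  9 10 11 12
h[i]:  10  2  1  4  6  7  9  8  3 12  5 13 11
dp:     1  1  1  2  3  4  5  5  2  6  3  7  6
max dp = 7, so deletions = 13 − 7 = 6.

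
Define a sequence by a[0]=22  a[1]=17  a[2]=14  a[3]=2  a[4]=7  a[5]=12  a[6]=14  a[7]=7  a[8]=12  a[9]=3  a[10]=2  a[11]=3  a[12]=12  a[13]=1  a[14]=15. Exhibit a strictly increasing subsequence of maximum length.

Patience tails give the LIS length; then backtrack through the dp parents:
22 → extends → [22]
17 → replaces 22 → [17]
14 → replaces 17 → [14]
2 → replaces 14 → [2]
7 → extends → [2, 7]
12 → extends → [2, 7, 12]
14 → extends → [2, 7, 12, 14]
7 → already a tail → [2, 7, 12, 14]
12 → already a tail → [2, 7, 12, 14]
3 → replaces 7 → [2, 3, 12, 14]
2 → already a tail → [2, 3, 12, 14]
3 → already a tail → [2, 3, 12, 14]
12 → already a tail → [2, 3, 12, 14]
1 → replaces 2 → [1, 3, 12, 14]
15 → extends → [1, 3, 12, 14, 15]
Length 5; one witness is 2, 7, 12, 14, 15.

2, 7, 12, 14, 15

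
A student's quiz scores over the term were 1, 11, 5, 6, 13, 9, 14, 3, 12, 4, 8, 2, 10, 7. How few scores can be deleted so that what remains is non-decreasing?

9

Fewest deletions = n − (longest non-decreasing subsequence).
i:      1  2  3  4  5  6  7  8  9 10 11 12 13 14
a[i]:   1 11  5  6 13  9 14  3 12  4  8  2 10  7
dp:     1  2  2  3  4  4  5  2  5  3  4  2  5  4
max dp = 5, so deletions = 14 − 5 = 9.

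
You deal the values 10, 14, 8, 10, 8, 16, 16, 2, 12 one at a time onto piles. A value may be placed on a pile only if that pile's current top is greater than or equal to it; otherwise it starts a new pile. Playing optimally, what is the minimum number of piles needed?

Place each on the leftmost legal pile:
10 → new pile 1 (tops now [10])
14 → new pile 2 (tops now [10, 14])
8 → pile 1 (tops now [8, 14])
10 → pile 2 (tops now [8, 10])
8 → pile 1 (tops now [8, 10])
16 → new pile 3 (tops now [8, 10, 16])
16 → pile 3 (tops now [8, 10, 16])
2 → pile 1 (tops now [2, 10, 16])
12 → pile 3 (tops now [2, 10, 12])
Three piles.

3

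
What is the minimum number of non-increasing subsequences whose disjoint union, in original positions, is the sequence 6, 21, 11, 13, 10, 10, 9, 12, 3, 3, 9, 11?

3

The minimum number of non-increasing subsequences covering a sequence equals the length of its longest strictly increasing subsequence.
LIS length is 3 (e.g. 6, 11, 13), so 3 piles are needed.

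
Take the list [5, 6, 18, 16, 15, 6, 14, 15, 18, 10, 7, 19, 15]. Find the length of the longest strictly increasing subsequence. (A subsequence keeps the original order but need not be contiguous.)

Let dp[i] be the length of the longest such subsequence ending at index i:
i:      1  2  3  4  5  6  7  8  9 10 11 12 13
a[i]:   5  6 18 16 15  6 14 15 18 10  7 19 15
dp:     1  2  3  3  3  2  3  4  5  3  3  6  4
Maximum dp value is 6.

6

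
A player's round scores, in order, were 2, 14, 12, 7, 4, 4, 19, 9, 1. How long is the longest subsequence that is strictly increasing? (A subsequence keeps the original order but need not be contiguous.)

Track the smallest tail for each achievable length (strict):
2 → extends → [2]
14 → extends → [2, 14]
12 → replaces 14 → [2, 12]
7 → replaces 12 → [2, 7]
4 → replaces 7 → [2, 4]
4 → already a tail → [2, 4]
19 → extends → [2, 4, 19]
9 → replaces 19 → [2, 4, 9]
1 → replaces 2 → [1, 4, 9]
Three tails, so the longest strictly increasing subsequence has length 3 (e.g. 2, 14, 19).

3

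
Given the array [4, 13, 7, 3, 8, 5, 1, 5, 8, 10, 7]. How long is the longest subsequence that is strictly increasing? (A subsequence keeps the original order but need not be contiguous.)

4

Let dp[i] be the length of the longest such subsequence ending at index i:
i:      1  2  3  4  5  6  7  8  9 10 11
a[i]:   4 13  7  3  8  5  1  5  8 10  7
dp:     1  2  2  1  3  2  1  2  3  4  3
Maximum dp value is 4.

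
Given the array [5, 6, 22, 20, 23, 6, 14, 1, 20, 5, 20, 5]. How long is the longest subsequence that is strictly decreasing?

4

Negate each value so 'decreasing' becomes 'increasing', then run patience tails on the negated sequence:
-5 → extends → [-5]
-6 → replaces -5 → [-6]
-22 → replaces -6 → [-22]
-20 → extends → [-22, -20]
-23 → replaces -22 → [-23, -20]
-6 → extends → [-23, -20, -6]
-14 → replaces -6 → [-23, -20, -14]
-1 → extends → [-23, -20, -14, -1]
-20 → already a tail → [-23, -20, -14, -1]
-5 → replaces -1 → [-23, -20, -14, -5]
-20 → already a tail → [-23, -20, -14, -5]
-5 → already a tail → [-23, -20, -14, -5]
Four tails, so the longest strictly decreasing subsequence of the original has length 4.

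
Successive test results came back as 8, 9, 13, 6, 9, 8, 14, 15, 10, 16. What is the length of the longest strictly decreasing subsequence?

3

Negate each value so 'decreasing' becomes 'increasing', then run patience tails on the negated sequence:
-8 → extends → [-8]
-9 → replaces -8 → [-9]
-13 → replaces -9 → [-13]
-6 → extends → [-13, -6]
-9 → replaces -6 → [-13, -9]
-8 → extends → [-13, -9, -8]
-14 → replaces -13 → [-14, -9, -8]
-15 → replaces -14 → [-15, -9, -8]
-10 → replaces -9 → [-15, -10, -8]
-16 → replaces -15 → [-16, -10, -8]
Three tails, so the longest strictly decreasing subsequence of the original has length 3.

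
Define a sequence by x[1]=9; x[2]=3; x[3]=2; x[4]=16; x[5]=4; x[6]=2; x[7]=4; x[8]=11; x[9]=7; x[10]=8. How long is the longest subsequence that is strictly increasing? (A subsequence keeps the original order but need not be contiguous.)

Track the smallest tail for each achievable length (strict):
9 → extends → [9]
3 → replaces 9 → [3]
2 → replaces 3 → [2]
16 → extends → [2, 16]
4 → replaces 16 → [2, 4]
2 → already a tail → [2, 4]
4 → already a tail → [2, 4]
11 → extends → [2, 4, 11]
7 → replaces 11 → [2, 4, 7]
8 → extends → [2, 4, 7, 8]
Four tails, so the longest strictly increasing subsequence has length 4 (e.g. 3, 4, 7, 8).

4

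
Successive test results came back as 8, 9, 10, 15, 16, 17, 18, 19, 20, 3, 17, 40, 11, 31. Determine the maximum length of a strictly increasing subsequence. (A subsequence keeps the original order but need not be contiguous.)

10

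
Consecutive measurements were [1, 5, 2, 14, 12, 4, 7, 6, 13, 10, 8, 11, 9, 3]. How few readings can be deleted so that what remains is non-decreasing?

8

Fewest deletions = n − (longest non-decreasing subsequence).
i:      1  2  3  4  5  6  7  8  9 10 11 12 13 14
a[i]:   1  5  2 14 12  4  7  6 13 10  8 11  9  3
dp:     1  2  2  3  3  3  4  4  5  5  5  6  6  3
max dp = 6, so deletions = 14 − 6 = 8.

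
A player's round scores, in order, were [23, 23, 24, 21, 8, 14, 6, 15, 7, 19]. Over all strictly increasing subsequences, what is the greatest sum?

56

Let S[i] be the best sum of a strictly increasing subsequence ending at i:
i:      1  2  3  4  5  6  7  8  9 10
a[i]:  23 23 24 21  8 14  6 15  7 19
S:     23 23 47 21  8 22  6 37 13 56
Maximum is 56 (e.g. 8 + 14 + 15 + 19).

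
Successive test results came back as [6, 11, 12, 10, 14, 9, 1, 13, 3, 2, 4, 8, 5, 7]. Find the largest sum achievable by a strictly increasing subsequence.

43

Let S[i] be the best sum of a strictly increasing subsequence ending at i:
i:      1  2  3  4  5  6  7  8  9 10 11 12 13 14
a[i]:   6 11 12 10 14  9  1 13  3  2  4  8  5  7
S:      6 17 29 16 43 15  1 42  4  3  8 16 13 20
Maximum is 43 (e.g. 6 + 11 + 12 + 14).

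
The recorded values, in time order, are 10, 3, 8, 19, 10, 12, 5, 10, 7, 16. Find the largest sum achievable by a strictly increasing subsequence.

49

Let S[i] be the best sum of a strictly increasing subsequence ending at i:
i:      1  2  3  4  5  6  7  8  9 10
a[i]:  10  3  8 19 10 12  5 10  7 16
S:     10  3 11 30 21 33  8 21 15 49
Maximum is 49 (e.g. 3 + 8 + 10 + 12 + 16).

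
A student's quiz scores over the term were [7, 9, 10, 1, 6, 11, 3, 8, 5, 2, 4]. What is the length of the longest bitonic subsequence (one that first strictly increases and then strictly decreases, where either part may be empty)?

inc[i] = longest strictly increasing subsequence ending at i; dec[i] = longest strictly decreasing subsequence starting at i:
i:      1  2  3  4  5  6  7  8  9 10 11
a[i]:   7  9 10  1  6 11  3  8  5  2  4
inc:    1  2  3  1  2  4  2  3  3  2  3
dec:    4  4  4  1  3  4  2  3  2  1  1
Best peak at i=6 (value 11): inc=4, dec=4, length 4+4−1 = 7.

7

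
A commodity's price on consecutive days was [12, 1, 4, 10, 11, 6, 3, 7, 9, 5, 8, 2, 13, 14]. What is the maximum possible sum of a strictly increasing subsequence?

Let S[i] be the best sum of a strictly increasing subsequence ending at i:
i:      1  2  3  4  5  6  7  8  9 10 11 12 13 14
a[i]:  12  1  4 10 11  6  3  7  9  5  8  2 13 14
S:     12  1  5 15 26 11  4 18 27 10 26  3 40 54
Maximum is 54 (e.g. 1 + 4 + 6 + 7 + 9 + 13 + 14).

54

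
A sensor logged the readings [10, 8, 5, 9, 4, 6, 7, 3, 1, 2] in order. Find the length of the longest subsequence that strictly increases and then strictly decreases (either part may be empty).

inc[i] = longest strictly increasing subsequence ending at i; dec[i] = longest strictly decreasing subsequence starting at i:
i:      1  2  3  4  5  6  7  8  9 10
a[i]:  10  8  5  9  4  6  7  3  1  2
inc:    1  1  1  2  1  2  3  1  1  2
dec:    6  5  4  4  3  3  3  2  1  1
Best peak at i=1 (value 10): inc=1, dec=6, length 1+6−1 = 6.

6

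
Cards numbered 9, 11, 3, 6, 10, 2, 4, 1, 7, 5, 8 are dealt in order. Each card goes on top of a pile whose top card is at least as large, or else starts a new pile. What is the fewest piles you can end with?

4

Place each on the leftmost legal pile:
9 → new pile 1 (tops now [9])
11 → new pile 2 (tops now [9, 11])
3 → pile 1 (tops now [3, 11])
6 → pile 2 (tops now [3, 6])
10 → new pile 3 (tops now [3, 6, 10])
2 → pile 1 (tops now [2, 6, 10])
4 → pile 2 (tops now [2, 4, 10])
1 → pile 1 (tops now [1, 4, 10])
7 → pile 3 (tops now [1, 4, 7])
5 → pile 3 (tops now [1, 4, 5])
8 → new pile 4 (tops now [1, 4, 5, 8])
Four piles.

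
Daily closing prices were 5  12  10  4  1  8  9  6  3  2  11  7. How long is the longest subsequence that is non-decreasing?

4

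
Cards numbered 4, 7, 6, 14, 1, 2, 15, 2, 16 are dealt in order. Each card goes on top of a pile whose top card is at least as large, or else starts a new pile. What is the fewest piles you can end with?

The minimum number of non-increasing subsequences covering a sequence equals the length of its longest strictly increasing subsequence.
LIS length is 5 (e.g. 4, 7, 14, 15, 16), so 5 piles are needed.

5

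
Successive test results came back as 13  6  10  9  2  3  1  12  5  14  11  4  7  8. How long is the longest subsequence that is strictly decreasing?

Let dp[i] be the longest strictly decreasing subsequence ending at i:
i:      1  2  3  4  5  6  7  8  9 10 11 12 13 14
a[i]:  13  6 10  9  2  3  1 12  5 14 11  4  7  8
dp:     1  2  2  3  4  4  5  2  4  1  3  5  4  4
Maximum is 5.

5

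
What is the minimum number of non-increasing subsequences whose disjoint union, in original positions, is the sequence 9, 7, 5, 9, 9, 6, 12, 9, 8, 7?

3

The minimum number of non-increasing subsequences covering a sequence equals the length of its longest strictly increasing subsequence.
LIS length is 3 (e.g. 7, 9, 12), so 3 piles are needed.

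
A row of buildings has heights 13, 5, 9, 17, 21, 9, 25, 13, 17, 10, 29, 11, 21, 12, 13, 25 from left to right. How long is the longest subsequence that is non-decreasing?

Track the smallest tail for each achievable length (allowing ties):
13 → extends → [13]
5 → replaces 13 → [5]
9 → extends → [5, 9]
17 → extends → [5, 9, 17]
21 → extends → [5, 9, 17, 21]
9 → replaces 17 → [5, 9, 9, 21]
25 → extends → [5, 9, 9, 21, 25]
13 → replaces 21 → [5, 9, 9, 13, 25]
17 → replaces 25 → [5, 9, 9, 13, 17]
10 → replaces 13 → [5, 9, 9, 10, 17]
29 → extends → [5, 9, 9, 10, 17, 29]
11 → replaces 17 → [5, 9, 9, 10, 11, 29]
21 → replaces 29 → [5, 9, 9, 10, 11, 21]
12 → replaces 21 → [5, 9, 9, 10, 11, 12]
13 → extends → [5, 9, 9, 10, 11, 12, 13]
25 → extends → [5, 9, 9, 10, 11, 12, 13, 25]
Eight tails, so the longest non-decreasing subsequence has length 8 (e.g. 5, 9, 9, 10, 11, 12, 13, 25).

8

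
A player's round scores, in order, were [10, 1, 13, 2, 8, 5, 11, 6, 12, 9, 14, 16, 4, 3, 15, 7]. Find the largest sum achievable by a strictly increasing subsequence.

64

Let S[i] be the best sum of a strictly increasing subsequence ending at i:
i:      1  2  3  4  5  6  7  8  9 10 11 12 13 14 15 16
a[i]:  10  1 13  2  8  5 11  6 12  9 14 16  4  3 15  7
S:     10  1 23  3 11  8 22 14 34 23 48 64  7  6 63 21
Maximum is 64 (e.g. 1 + 2 + 8 + 11 + 12 + 14 + 16).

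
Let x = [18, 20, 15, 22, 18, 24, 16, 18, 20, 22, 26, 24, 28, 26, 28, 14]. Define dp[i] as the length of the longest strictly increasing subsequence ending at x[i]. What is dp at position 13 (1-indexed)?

dp[i] = 1 + max{dp[j] : j<i, x[j]<x[i]} (or 1 if no such j):
i:      1  2  3  4  5  6  7  8  9 10 11 12 13 14 15 16
x[i]:  18 20 15 22 18 24 16 18 20 22 26 24 28 26 28 14
dp:     1  2  1  3  2  4  2  3  4  5  6  6  7  7  8  1
At index 13 the value is 7.

7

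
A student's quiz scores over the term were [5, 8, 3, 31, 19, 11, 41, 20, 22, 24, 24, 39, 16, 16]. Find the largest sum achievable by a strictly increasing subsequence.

Let S[i] be the best sum of a strictly increasing subsequence ending at i:
i:       1   2   3   4   5   6   7   8   9  10  11  12  13  14
a[i]:    5   8   3  31  19  11  41  20  22  24  24  39  16  16
S:       5  13   3  44  32  24  85  52  74  98  98 137  40  40
Maximum is 137 (e.g. 5 + 8 + 19 + 20 + 22 + 24 + 39).

137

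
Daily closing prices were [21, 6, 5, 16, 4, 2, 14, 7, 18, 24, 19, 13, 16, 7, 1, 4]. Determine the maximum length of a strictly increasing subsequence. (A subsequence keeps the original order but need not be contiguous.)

Track the smallest tail for each achievable length (strict):
21 → extends → [21]
6 → replaces 21 → [6]
5 → replaces 6 → [5]
16 → extends → [5, 16]
4 → replaces 5 → [4, 16]
2 → replaces 4 → [2, 16]
14 → replaces 16 → [2, 14]
7 → replaces 14 → [2, 7]
18 → extends → [2, 7, 18]
24 → extends → [2, 7, 18, 24]
19 → replaces 24 → [2, 7, 18, 19]
13 → replaces 18 → [2, 7, 13, 19]
16 → replaces 19 → [2, 7, 13, 16]
7 → already a tail → [2, 7, 13, 16]
1 → replaces 2 → [1, 7, 13, 16]
4 → replaces 7 → [1, 4, 13, 16]
Four tails, so the longest strictly increasing subsequence has length 4 (e.g. 6, 16, 18, 24).

4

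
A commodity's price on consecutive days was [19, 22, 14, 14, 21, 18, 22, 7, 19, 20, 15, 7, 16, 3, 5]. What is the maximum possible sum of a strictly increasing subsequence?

Let S[i] be the best sum of a strictly increasing subsequence ending at i:
i:      1  2  3  4  5  6  7  8  9 10 11 12 13 14 15
a[i]:  19 22 14 14 21 18 22  7 19 20 15  7 16  3  5
S:     19 41 14 14 40 32 62  7 51 71 29  7 45  3  8
Maximum is 71 (e.g. 14 + 18 + 19 + 20).

71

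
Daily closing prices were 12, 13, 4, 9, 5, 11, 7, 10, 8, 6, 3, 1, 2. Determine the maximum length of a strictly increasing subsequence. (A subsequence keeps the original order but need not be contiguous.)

4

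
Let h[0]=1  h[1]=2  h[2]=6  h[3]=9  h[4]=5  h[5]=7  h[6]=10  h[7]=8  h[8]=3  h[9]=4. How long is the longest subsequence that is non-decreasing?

Track the smallest tail for each achievable length (allowing ties):
1 → extends → [1]
2 → extends → [1, 2]
6 → extends → [1, 2, 6]
9 → extends → [1, 2, 6, 9]
5 → replaces 6 → [1, 2, 5, 9]
7 → replaces 9 → [1, 2, 5, 7]
10 → extends → [1, 2, 5, 7, 10]
8 → replaces 10 → [1, 2, 5, 7, 8]
3 → replaces 5 → [1, 2, 3, 7, 8]
4 → replaces 7 → [1, 2, 3, 4, 8]
Five tails, so the longest non-decreasing subsequence has length 5 (e.g. 1, 2, 6, 9, 10).

5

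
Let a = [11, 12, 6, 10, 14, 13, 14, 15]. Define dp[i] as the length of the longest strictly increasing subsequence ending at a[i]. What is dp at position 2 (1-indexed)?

dp[i] = 1 + max{dp[j] : j<i, a[j]<a[i]} (or 1 if no such j):
i:      1  2  3  4  5  6  7  8
a[i]:  11 12  6 10 14 13 14 15
dp:     1  2  1  2  3  3  4  5
At index 2 the value is 2.

2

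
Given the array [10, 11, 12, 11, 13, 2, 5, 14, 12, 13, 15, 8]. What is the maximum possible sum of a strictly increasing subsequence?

Let S[i] be the best sum of a strictly increasing subsequence ending at i:
i:      1  2  3  4  5  6  7  8  9 10 11 12
a[i]:  10 11 12 11 13  2  5 14 12 13 15  8
S:     10 21 33 21 46  2  7 60 33 46 75 15
Maximum is 75 (e.g. 10 + 11 + 12 + 13 + 14 + 15).

75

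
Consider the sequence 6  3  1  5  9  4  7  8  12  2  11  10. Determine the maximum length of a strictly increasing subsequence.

Track the smallest tail for each achievable length (strict):
6 → extends → [6]
3 → replaces 6 → [3]
1 → replaces 3 → [1]
5 → extends → [1, 5]
9 → extends → [1, 5, 9]
4 → replaces 5 → [1, 4, 9]
7 → replaces 9 → [1, 4, 7]
8 → extends → [1, 4, 7, 8]
12 → extends → [1, 4, 7, 8, 12]
2 → replaces 4 → [1, 2, 7, 8, 12]
11 → replaces 12 → [1, 2, 7, 8, 11]
10 → replaces 11 → [1, 2, 7, 8, 10]
Five tails, so the longest strictly increasing subsequence has length 5 (e.g. 3, 5, 7, 8, 12).

5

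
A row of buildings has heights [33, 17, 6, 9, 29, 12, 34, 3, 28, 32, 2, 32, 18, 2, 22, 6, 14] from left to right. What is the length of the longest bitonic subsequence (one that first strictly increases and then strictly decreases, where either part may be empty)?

7

inc[i] = longest strictly increasing subsequence ending at i; dec[i] = longest strictly decreasing subsequence starting at i:
i:      1  2  3  4  5  6  7  8  9 10 11 12 13 14 15 16 17
a[i]:  33 17  6  9 29 12 34  3 28 32  2 32 18  2 22  6 14
inc:    1  1  1  2  3  3  4  1  4  5  1  5  4  1  5  2  4
dec:    5  4  3  3  4  3  4  2  3  3  1  3  2  1  2  1  1
Best peak at i=7 (value 34): inc=4, dec=4, length 4+4−1 = 7.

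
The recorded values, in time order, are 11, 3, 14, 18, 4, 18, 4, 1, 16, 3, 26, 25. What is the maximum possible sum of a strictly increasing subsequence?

69

Let S[i] be the best sum of a strictly increasing subsequence ending at i:
i:      1  2  3  4  5  6  7  8  9 10 11 12
a[i]:  11  3 14 18  4 18  4  1 16  3 26 25
S:     11  3 25 43  7 43  7  1 41  4 69 68
Maximum is 69 (e.g. 11 + 14 + 18 + 26).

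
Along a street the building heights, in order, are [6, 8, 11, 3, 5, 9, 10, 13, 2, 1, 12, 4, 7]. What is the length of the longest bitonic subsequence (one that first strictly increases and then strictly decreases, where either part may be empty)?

7

inc[i] = longest strictly increasing subsequence ending at i; dec[i] = longest strictly decreasing subsequence starting at i:
i:      1  2  3  4  5  6  7  8  9 10 11 12 13
a[i]:   6  8 11  3  5  9 10 13  2  1 12  4  7
inc:    1  2  3  1  2  3  4  5  1  1  5  2  3
dec:    4  4  4  3  3  3  3  3  2  1  2  1  1
Best peak at i=8 (value 13): inc=5, dec=3, length 5+3−1 = 7.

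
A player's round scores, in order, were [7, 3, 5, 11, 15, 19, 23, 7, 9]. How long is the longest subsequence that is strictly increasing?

6

Let dp[i] be the length of the longest such subsequence ending at index i:
i:      1  2  3  4  5  6  7  8  9
a[i]:   7  3  5 11 15 19 23  7  9
dp:     1  1  2  3  4  5  6  3  4
Maximum dp value is 6.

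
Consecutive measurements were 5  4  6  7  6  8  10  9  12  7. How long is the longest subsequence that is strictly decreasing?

3

Let dp[i] be the longest strictly decreasing subsequence ending at i:
i:      1  2  3  4  5  6  7  8  9 10
a[i]:   5  4  6  7  6  8 10  9 12  7
dp:     1  2  1  1  2  1  1  2  1  3
Maximum is 3.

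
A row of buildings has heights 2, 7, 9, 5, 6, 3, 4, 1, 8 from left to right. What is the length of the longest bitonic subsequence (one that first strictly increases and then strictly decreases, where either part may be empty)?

inc[i] = longest strictly increasing subsequence ending at i; dec[i] = longest strictly decreasing subsequence starting at i:
i:     1 2 3 4 5 6 7 8 9
a[i]:  2 7 9 5 6 3 4 1 8
inc:   1 2 3 2 3 2 3 1 4
dec:   2 4 4 3 3 2 2 1 1
Best peak at i=3 (value 9): inc=3, dec=4, length 3+4−1 = 6.

6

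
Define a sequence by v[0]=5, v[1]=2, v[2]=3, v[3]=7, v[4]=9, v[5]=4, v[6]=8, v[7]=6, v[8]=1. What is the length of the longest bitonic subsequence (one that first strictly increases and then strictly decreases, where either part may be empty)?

inc[i] = longest strictly increasing subsequence ending at i; dec[i] = longest strictly decreasing subsequence starting at i:
i:     0 1 2 3 4 5 6 7 8
v[i]:  5 2 3 7 9 4 8 6 1
inc:   1 1 2 3 4 3 4 4 1
dec:   3 2 2 3 4 2 3 2 1
Best peak at i=4 (value 9): inc=4, dec=4, length 4+4−1 = 7.

7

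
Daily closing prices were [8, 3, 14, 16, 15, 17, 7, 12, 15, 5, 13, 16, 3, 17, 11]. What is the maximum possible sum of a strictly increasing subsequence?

Let S[i] be the best sum of a strictly increasing subsequence ending at i:
i:      1  2  3  4  5  6  7  8  9 10 11 12 13 14 15
a[i]:   8  3 14 16 15 17  7 12 15  5 13 16  3 17 11
S:      8  3 22 38 37 55 10 22 37  8 35 53  3 70 21
Maximum is 70 (e.g. 3 + 7 + 12 + 15 + 16 + 17).

70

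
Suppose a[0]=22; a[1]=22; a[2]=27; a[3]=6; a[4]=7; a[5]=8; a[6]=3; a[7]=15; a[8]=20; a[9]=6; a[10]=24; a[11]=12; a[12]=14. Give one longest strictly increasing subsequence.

6, 7, 8, 15, 20, 24

Patience tails give the LIS length; then backtrack through the dp parents:
22 → extends → [22]
22 → already a tail → [22]
27 → extends → [22, 27]
6 → replaces 22 → [6, 27]
7 → replaces 27 → [6, 7]
8 → extends → [6, 7, 8]
3 → replaces 6 → [3, 7, 8]
15 → extends → [3, 7, 8, 15]
20 → extends → [3, 7, 8, 15, 20]
6 → replaces 7 → [3, 6, 8, 15, 20]
24 → extends → [3, 6, 8, 15, 20, 24]
12 → replaces 15 → [3, 6, 8, 12, 20, 24]
14 → replaces 20 → [3, 6, 8, 12, 14, 24]
Length 6; one witness is 6, 7, 8, 15, 20, 24.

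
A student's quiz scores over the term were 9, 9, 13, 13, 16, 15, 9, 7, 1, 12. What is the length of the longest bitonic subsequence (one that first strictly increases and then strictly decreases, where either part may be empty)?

7

inc[i] = longest strictly increasing subsequence ending at i; dec[i] = longest strictly decreasing subsequence starting at i:
i:      1  2  3  4  5  6  7  8  9 10
a[i]:   9  9 13 13 16 15  9  7  1 12
inc:    1  1  2  2  3  3  1  1  1  2
dec:    3  3  4  4  5  4  3  2  1  1
Best peak at i=5 (value 16): inc=3, dec=5, length 3+5−1 = 7.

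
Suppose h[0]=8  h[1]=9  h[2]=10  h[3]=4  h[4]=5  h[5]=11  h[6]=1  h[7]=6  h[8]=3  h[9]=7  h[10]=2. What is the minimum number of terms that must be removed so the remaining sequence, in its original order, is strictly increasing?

Fewest deletions = n − (longest strictly increasing subsequence).
Patience tails:
8 → extends → [8]
9 → extends → [8, 9]
10 → extends → [8, 9, 10]
4 → replaces 8 → [4, 9, 10]
5 → replaces 9 → [4, 5, 10]
11 → extends → [4, 5, 10, 11]
1 → replaces 4 → [1, 5, 10, 11]
6 → replaces 10 → [1, 5, 6, 11]
3 → replaces 5 → [1, 3, 6, 11]
7 → replaces 11 → [1, 3, 6, 7]
2 → replaces 3 → [1, 2, 6, 7]
Longest strictly increasing subsequence has length 4, so deletions = 11 − 4 = 7.

7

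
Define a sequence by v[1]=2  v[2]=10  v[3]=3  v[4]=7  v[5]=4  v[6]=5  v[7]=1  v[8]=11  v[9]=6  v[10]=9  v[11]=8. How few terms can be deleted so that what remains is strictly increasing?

5

Fewest deletions = n − (longest strictly increasing subsequence).
Patience tails:
2 → extends → [2]
10 → extends → [2, 10]
3 → replaces 10 → [2, 3]
7 → extends → [2, 3, 7]
4 → replaces 7 → [2, 3, 4]
5 → extends → [2, 3, 4, 5]
1 → replaces 2 → [1, 3, 4, 5]
11 → extends → [1, 3, 4, 5, 11]
6 → replaces 11 → [1, 3, 4, 5, 6]
9 → extends → [1, 3, 4, 5, 6, 9]
8 → replaces 9 → [1, 3, 4, 5, 6, 8]
Longest strictly increasing subsequence has length 6, so deletions = 11 − 6 = 5.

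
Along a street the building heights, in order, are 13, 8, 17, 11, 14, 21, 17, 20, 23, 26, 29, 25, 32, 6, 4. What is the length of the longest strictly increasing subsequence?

9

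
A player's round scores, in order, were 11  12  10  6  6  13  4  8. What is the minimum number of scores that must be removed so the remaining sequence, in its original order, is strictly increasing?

Fewest deletions = n − (longest strictly increasing subsequence).
Patience tails:
11 → extends → [11]
12 → extends → [11, 12]
10 → replaces 11 → [10, 12]
6 → replaces 10 → [6, 12]
6 → already a tail → [6, 12]
13 → extends → [6, 12, 13]
4 → replaces 6 → [4, 12, 13]
8 → replaces 12 → [4, 8, 13]
Longest strictly increasing subsequence has length 3, so deletions = 8 − 3 = 5.

5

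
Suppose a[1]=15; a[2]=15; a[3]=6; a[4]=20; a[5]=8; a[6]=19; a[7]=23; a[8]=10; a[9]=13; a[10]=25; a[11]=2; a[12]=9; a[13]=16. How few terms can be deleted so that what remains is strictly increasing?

Fewest deletions = n − (longest strictly increasing subsequence).
Patience tails:
15 → extends → [15]
15 → already a tail → [15]
6 → replaces 15 → [6]
20 → extends → [6, 20]
8 → replaces 20 → [6, 8]
19 → extends → [6, 8, 19]
23 → extends → [6, 8, 19, 23]
10 → replaces 19 → [6, 8, 10, 23]
13 → replaces 23 → [6, 8, 10, 13]
25 → extends → [6, 8, 10, 13, 25]
2 → replaces 6 → [2, 8, 10, 13, 25]
9 → replaces 10 → [2, 8, 9, 13, 25]
16 → replaces 25 → [2, 8, 9, 13, 16]
Longest strictly increasing subsequence has length 5, so deletions = 13 − 5 = 8.

8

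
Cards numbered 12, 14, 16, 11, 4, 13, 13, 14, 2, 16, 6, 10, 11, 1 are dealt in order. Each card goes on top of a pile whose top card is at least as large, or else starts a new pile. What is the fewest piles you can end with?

Place each on the leftmost legal pile:
12 → new pile 1 (tops now [12])
14 → new pile 2 (tops now [12, 14])
16 → new pile 3 (tops now [12, 14, 16])
11 → pile 1 (tops now [11, 14, 16])
4 → pile 1 (tops now [4, 14, 16])
13 → pile 2 (tops now [4, 13, 16])
13 → pile 2 (tops now [4, 13, 16])
14 → pile 3 (tops now [4, 13, 14])
2 → pile 1 (tops now [2, 13, 14])
16 → new pile 4 (tops now [2, 13, 14, 16])
6 → pile 2 (tops now [2, 6, 14, 16])
10 → pile 3 (tops now [2, 6, 10, 16])
11 → pile 4 (tops now [2, 6, 10, 11])
1 → pile 1 (tops now [1, 6, 10, 11])
Four piles.

4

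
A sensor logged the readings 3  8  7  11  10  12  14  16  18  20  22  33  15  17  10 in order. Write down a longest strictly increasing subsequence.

Patience tails give the LIS length; then backtrack through the dp parents:
3 → extends → [3]
8 → extends → [3, 8]
7 → replaces 8 → [3, 7]
11 → extends → [3, 7, 11]
10 → replaces 11 → [3, 7, 10]
12 → extends → [3, 7, 10, 12]
14 → extends → [3, 7, 10, 12, 14]
16 → extends → [3, 7, 10, 12, 14, 16]
18 → extends → [3, 7, 10, 12, 14, 16, 18]
20 → extends → [3, 7, 10, 12, 14, 16, 18, 20]
22 → extends → [3, 7, 10, 12, 14, 16, 18, 20, 22]
33 → extends → [3, 7, 10, 12, 14, 16, 18, 20, 22, 33]
15 → replaces 16 → [3, 7, 10, 12, 14, 15, 18, 20, 22, 33]
17 → replaces 18 → [3, 7, 10, 12, 14, 15, 17, 20, 22, 33]
10 → already a tail → [3, 7, 10, 12, 14, 15, 17, 20, 22, 33]
Length 10; one witness is 3, 8, 11, 12, 14, 16, 18, 20, 22, 33.

3, 8, 11, 12, 14, 16, 18, 20, 22, 33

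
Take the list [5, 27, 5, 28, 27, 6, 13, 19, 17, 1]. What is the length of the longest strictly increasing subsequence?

4

Track the smallest tail for each achievable length (strict):
5 → extends → [5]
27 → extends → [5, 27]
5 → already a tail → [5, 27]
28 → extends → [5, 27, 28]
27 → already a tail → [5, 27, 28]
6 → replaces 27 → [5, 6, 28]
13 → replaces 28 → [5, 6, 13]
19 → extends → [5, 6, 13, 19]
17 → replaces 19 → [5, 6, 13, 17]
1 → replaces 5 → [1, 6, 13, 17]
Four tails, so the longest strictly increasing subsequence has length 4 (e.g. 5, 6, 13, 19).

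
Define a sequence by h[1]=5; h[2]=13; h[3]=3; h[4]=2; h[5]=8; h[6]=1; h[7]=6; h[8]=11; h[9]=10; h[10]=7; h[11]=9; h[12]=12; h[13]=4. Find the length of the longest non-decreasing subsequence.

5

Let dp[i] be the length of the longest such subsequence ending at index i:
i:      1  2  3  4  5  6  7  8  9 10 11 12 13
h[i]:   5 13  3  2  8  1  6 11 10  7  9 12  4
dp:     1  2  1  1  2  1  2  3  3  3  4  5  2
Maximum dp value is 5.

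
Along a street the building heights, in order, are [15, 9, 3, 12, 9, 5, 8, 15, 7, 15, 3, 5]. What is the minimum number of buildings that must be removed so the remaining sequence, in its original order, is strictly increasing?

Fewest deletions = n − (longest strictly increasing subsequence).
Patience tails:
15 → extends → [15]
9 → replaces 15 → [9]
3 → replaces 9 → [3]
12 → extends → [3, 12]
9 → replaces 12 → [3, 9]
5 → replaces 9 → [3, 5]
8 → extends → [3, 5, 8]
15 → extends → [3, 5, 8, 15]
7 → replaces 8 → [3, 5, 7, 15]
15 → already a tail → [3, 5, 7, 15]
3 → already a tail → [3, 5, 7, 15]
5 → already a tail → [3, 5, 7, 15]
Longest strictly increasing subsequence has length 4, so deletions = 12 − 4 = 8.

8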